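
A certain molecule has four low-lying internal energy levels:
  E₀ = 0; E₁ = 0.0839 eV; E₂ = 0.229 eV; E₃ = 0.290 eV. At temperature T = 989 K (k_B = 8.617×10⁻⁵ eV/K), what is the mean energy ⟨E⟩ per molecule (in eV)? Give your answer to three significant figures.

0.0384 eV

k_BT = 8.617×10⁻⁵ × 989 K = 0.085222 eV.
Eᵢ/kT = 0, 0.98449, 2.6871, 3.4029.
Z = Σ e^(−Eᵢ/kT) = e^(−0) + e^(−0.98449) + e^(−2.6871) + e^(−3.4029) = 1.0000 + 0.37363 + 0.068078 + 0.033277 = 1.4750.
⟨E⟩ = Σ Eᵢ e^(−Eᵢ/kT) / Z = (0·1.0000 + 0.0839·0.37363 + 0.229·0.068078 + 0.290·0.033277) / 1.4750 = 0.0384 eV.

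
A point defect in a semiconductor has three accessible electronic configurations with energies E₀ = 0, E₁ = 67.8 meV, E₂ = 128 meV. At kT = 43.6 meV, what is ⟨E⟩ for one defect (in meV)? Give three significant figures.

Eᵢ/kT = 0, 1.5550, 2.9358.
Z = Σ e^(−Eᵢ/kT) = e^(−0) + e^(−1.5550) + e^(−2.9358) = 1.0000 + 0.21119 + 0.053088 = 1.2643.
⟨E⟩ = Σ Eᵢ e^(−Eᵢ/kT) / Z = (0·1.0000 + 67.8·0.21119 + 128·0.053088) / 1.2643 = 16.7 meV.

16.7 meV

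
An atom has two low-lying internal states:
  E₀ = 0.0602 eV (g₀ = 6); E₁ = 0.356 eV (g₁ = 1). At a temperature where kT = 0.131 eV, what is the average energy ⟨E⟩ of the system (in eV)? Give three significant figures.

Eᵢ/kT = 0.45954, 2.7176.
Z = Σ gᵢe^(−Eᵢ/kT) = 6·e^(−0.45954) + 1·e^(−2.7176) = 3.7894 + 0.066033 = 3.8554.
⟨E⟩ = Σ Eᵢ gᵢe^(−Eᵢ/kT) / Z = (0.0602·3.7894 + 0.356·0.066033) / 3.8554 = 0.0653 eV.

0.0653 eV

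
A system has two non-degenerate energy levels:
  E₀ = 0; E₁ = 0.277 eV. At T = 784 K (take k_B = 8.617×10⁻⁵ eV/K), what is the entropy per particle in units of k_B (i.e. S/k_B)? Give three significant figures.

0.0833

k_BT = 8.617×10⁻⁵ × 784 K = 0.067557 eV.
Eᵢ/kT = 0, 4.1002.
Z = Σ e^(−Eᵢ/kT) = e^(−0) + e^(−4.1002) = 1.0000 + 0.016569 = 1.0166.
⟨E⟩ = Σ EᵢPᵢ = 0.0045147 eV.
S/k_B = ln Z + ⟨E⟩/kT = ln(1.0166) + 0.0045147/0.067557 = 0.016464 + 0.066828 = 0.0833.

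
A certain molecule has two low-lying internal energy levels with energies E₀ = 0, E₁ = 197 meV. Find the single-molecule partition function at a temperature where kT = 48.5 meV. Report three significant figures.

Z = 1.02

Eᵢ/kT = 0, 4.0619.
Z = Σ e^(−Eᵢ/kT) = e^(−0) + e^(−4.0619) = 1.0000 + 0.017216 = 1.0172.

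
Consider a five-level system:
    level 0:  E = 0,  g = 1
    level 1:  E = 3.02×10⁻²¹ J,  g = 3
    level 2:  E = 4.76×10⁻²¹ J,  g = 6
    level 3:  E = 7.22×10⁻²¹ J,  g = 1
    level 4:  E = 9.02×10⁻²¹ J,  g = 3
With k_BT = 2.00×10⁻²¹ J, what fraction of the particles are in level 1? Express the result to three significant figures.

0.291

Eᵢ/kT = 0, 1.5100, 2.3800, 3.6100, 4.5100.
Z = Σ gᵢe^(−Eᵢ/kT) = 1·e^(−0) + 3·e^(−1.5100) + 6·e^(−2.3800) + 1·e^(−3.6100) + 3·e^(−4.5100) = 1.0000 + 0.66273 + 0.55530 + 0.027052 + 0.032995 = 2.2781.
P₁ = g₁ e^(−E₁/kT) / Z = 0.66273/2.2781 = 0.291.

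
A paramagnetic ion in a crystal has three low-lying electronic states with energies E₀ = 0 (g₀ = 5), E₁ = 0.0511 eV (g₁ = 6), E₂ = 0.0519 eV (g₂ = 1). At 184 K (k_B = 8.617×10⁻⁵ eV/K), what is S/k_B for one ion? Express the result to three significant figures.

k_BT = 8.617×10⁻⁵ × 184 K = 0.015855 eV.
Eᵢ/kT = 0, 3.2230, 3.2734.
Z = Σ gᵢe^(−Eᵢ/kT) = 5·e^(−0) + 6·e^(−3.2230) + 1·e^(−3.2734) = 5.0000 + 0.23901 + 0.037877 = 5.2769.
⟨E⟩ = Σ EᵢPᵢ = 0.0026870 eV.
S/k_B = ln Z + ⟨E⟩/kT = ln(5.2769) + 0.0026870/0.015855 = 1.6633 + 0.16947 = 1.83.

1.83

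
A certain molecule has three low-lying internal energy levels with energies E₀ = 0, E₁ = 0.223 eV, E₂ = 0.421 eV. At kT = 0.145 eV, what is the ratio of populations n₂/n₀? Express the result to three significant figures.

0.0548

n₂/n₀ = exp[−(E₂−E₀)/kT] = exp(−(0.421 eV)/(0.145 eV)) = exp(-2.9034) = 0.0548.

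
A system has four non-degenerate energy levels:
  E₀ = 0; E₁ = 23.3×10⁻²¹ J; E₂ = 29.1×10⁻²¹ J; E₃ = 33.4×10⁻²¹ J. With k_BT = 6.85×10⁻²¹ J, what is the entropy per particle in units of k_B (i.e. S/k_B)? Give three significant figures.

0.254

Eᵢ/kT = 0, 3.4015, 4.2482, 4.8759.
Z = Σ e^(−Eᵢ/kT) = e^(−0) + e^(−3.4015) + e^(−4.2482) + e^(−4.8759) = 1.0000 + 0.033323 + 0.014290 + 0.0076282 = 1.0552.
⟨E⟩ = Σ EᵢPᵢ = 1.3713 ×10⁻²¹ J.
S/k_B = ln Z + ⟨E⟩/kT = ln(1.0552) + 1.3713/6.85 = 0.053730 + 0.20019 = 0.254.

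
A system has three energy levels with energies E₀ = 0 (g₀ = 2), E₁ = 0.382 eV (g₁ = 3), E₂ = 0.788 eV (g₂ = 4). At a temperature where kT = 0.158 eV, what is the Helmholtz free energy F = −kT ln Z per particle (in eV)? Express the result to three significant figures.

-0.131 eV

Eᵢ/kT = 0, 2.4177, 4.9873.
Z = Σ gᵢe^(−Eᵢ/kT) = 2·e^(−0) + 3·e^(−2.4177) + 4·e^(−4.9873) = 2.0000 + 0.26738 + 0.027296 = 2.2947.
F = −kT ln Z = −0.158 × ln(2.2947) = −0.158 × 0.83060 = -0.131 eV.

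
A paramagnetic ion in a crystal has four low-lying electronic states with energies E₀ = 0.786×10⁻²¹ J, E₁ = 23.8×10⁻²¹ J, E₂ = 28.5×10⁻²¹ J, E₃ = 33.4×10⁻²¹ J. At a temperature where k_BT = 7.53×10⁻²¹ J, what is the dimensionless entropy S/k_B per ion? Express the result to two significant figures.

Eᵢ/kT = 0.1044, 3.161, 3.785, 4.436.
Z = Σ e^(−Eᵢ/kT) = e^(−0.1044) + e^(−3.161) + e^(−3.785) + e^(−4.436) = 0.9009 + 0.04238 + 0.02271 + 0.01184 = 0.9778.
⟨E⟩ = Σ EᵢPᵢ = 2.822 ×10⁻²¹ J.
S/k_B = ln Z + ⟨E⟩/kT = ln(0.9778) + 2.822/7.53 = -0.02245 + 0.3748 = 0.35.

0.35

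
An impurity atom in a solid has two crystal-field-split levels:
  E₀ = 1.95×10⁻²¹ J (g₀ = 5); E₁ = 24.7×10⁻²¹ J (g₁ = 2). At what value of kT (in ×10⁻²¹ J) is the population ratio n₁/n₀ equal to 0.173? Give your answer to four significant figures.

n₁/n₀ = (g₁/g₀) exp[−(E₁−E₀)/kT] = 0.173.
⇒ (E₁−E₀)/kT = ln((2/5)/0.173) = ln(2.31214) = 0.838174.
kT = 22.75 ×10⁻²¹ J / 0.838174 = 27.14 ×10⁻²¹ J.

27.14 ×10⁻²¹ J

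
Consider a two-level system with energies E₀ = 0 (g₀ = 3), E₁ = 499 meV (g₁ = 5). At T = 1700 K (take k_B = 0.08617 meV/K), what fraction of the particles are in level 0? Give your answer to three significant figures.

0.948

k_BT = 0.08617 × 1700 K = 146.49 meV.
Eᵢ/kT = 0, 3.4064.
Z = Σ gᵢe^(−Eᵢ/kT) = 3·e^(−0) + 5·e^(−3.4064) = 3.0000 + 0.16580 = 3.1658.
P₀ = g₀ e^(−E₀/kT) / Z = 3.0000/3.1658 = 0.948.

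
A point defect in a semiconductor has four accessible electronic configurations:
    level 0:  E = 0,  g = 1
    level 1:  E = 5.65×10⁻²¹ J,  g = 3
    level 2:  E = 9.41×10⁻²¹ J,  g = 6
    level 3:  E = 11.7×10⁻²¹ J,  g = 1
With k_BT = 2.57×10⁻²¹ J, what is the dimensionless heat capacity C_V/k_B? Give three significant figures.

1.79

Eᵢ/kT = 0, 2.1984, 3.6615, 4.5525.
Z = Σ gᵢe^(−Eᵢ/kT) = 1·e^(−0) + 3·e^(−2.1984) + 6·e^(−3.6615) + 1·e^(−4.5525) = 1.0000 + 0.33294 + 0.15416 + 0.010541 = 1.4976.
⟨E⟩ = 2.3071, ⟨E²⟩ = 17.175.
C_V/k_B = (⟨E²⟩ − ⟨E⟩²)/(kT)² = (17.175 − 5.3227)/6.6049 = 1.79.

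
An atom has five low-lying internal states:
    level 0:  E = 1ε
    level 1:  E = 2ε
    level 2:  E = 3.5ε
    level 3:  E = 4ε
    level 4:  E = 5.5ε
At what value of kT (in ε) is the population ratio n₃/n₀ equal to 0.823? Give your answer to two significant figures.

15 ε

n₃/n₀ = exp[−(E₃−E₀)/kT] = 0.823.
⇒ (E₃−E₀)/kT = ln(1/0.823) = ln(1.215) = 0.1947.
kT = 3ε / 0.1947 = 15 ε.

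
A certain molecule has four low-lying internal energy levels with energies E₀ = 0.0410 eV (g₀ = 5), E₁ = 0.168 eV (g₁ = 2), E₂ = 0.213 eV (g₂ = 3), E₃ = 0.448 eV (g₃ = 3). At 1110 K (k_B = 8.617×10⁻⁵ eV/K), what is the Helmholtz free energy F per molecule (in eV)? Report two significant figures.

-0.13 eV

k_BT = 8.617×10⁻⁵ × 1110 K = 0.09565 eV.
Eᵢ/kT = 0.4286, 1.756, 2.227, 4.684.
Z = Σ gᵢe^(−Eᵢ/kT) = 5·e^(−0.4286) + 2·e^(−1.756) + 3·e^(−2.227) + 3·e^(−4.684) = 3.257 + 0.3455 + 0.3236 + 0.02773 = 3.954.
F = −kT ln Z = −0.09565 × ln(3.954) = −0.09565 × 1.375 = -0.13 eV.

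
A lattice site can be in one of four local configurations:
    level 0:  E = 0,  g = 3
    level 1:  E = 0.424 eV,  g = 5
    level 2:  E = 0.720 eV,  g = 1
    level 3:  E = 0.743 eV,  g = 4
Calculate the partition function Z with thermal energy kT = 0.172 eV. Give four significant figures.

Eᵢ/kT = 0, 2.46512, 4.18605, 4.31977.
Z = Σ gᵢe^(−Eᵢ/kT) = 3·e^(−0) + 5·e^(−2.46512) + 1·e^(−4.18605) + 4·e^(−4.31977) = 3.00000 + 0.424993 + 0.0152062 + 0.0532118 = 3.49341.

Z = 3.493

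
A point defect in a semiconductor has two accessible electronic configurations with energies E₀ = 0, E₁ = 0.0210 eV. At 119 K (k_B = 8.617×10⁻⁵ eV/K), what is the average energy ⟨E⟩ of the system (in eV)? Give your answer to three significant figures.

0.00240 eV

k_BT = 8.617×10⁻⁵ × 119 K = 0.010254 eV.
Eᵢ/kT = 0, 2.0480.
Z = Σ e^(−Eᵢ/kT) = e^(−0) + e^(−2.0480) = 1.0000 + 0.12899 = 1.1290.
⟨E⟩ = Σ Eᵢ e^(−Eᵢ/kT) / Z = (0·1.0000 + 0.0210·0.12899) / 1.1290 = 0.00240 eV.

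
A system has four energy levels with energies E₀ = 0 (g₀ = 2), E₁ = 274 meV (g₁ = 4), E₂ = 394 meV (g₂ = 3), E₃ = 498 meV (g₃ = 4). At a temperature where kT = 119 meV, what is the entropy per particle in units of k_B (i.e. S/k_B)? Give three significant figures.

Eᵢ/kT = 0, 2.3025, 3.3109, 4.1849.
Z = Σ gᵢe^(−Eᵢ/kT) = 2·e^(−0) + 4·e^(−2.3025) + 3·e^(−3.3109) + 4·e^(−4.1849) = 2.0000 + 0.40003 + 0.10945 + 0.060895 = 2.5704.
⟨E⟩ = Σ EᵢPᵢ = 71.217 meV.
S/k_B = ln Z + ⟨E⟩/kT = ln(2.5704) + 71.217/119 = 0.94406 + 0.59846 = 1.54.

1.54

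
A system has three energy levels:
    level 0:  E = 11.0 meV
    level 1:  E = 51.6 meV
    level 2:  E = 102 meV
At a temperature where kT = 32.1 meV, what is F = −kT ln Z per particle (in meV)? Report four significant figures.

1.581 meV

Eᵢ/kT = 0.342679, 1.60748, 3.17757.
Z = Σ e^(−Eᵢ/kT) = e^(−0.342679) + e^(−1.60748) + e^(−3.17757) = 0.709866 + 0.200392 + 0.0416868 = 0.951945.
F = −kT ln Z = −32.1 × ln(0.951945) = −32.1 × -0.0492480 = 1.581 meV.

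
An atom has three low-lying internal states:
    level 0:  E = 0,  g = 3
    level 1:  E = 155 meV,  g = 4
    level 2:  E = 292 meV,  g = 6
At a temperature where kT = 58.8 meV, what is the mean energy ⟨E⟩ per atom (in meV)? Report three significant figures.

Eᵢ/kT = 0, 2.6361, 4.9660.
Z = Σ gᵢe^(−Eᵢ/kT) = 3·e^(−0) + 4·e^(−2.6361) + 6·e^(−4.9660) = 3.0000 + 0.28656 + 0.041826 = 3.3284.
⟨E⟩ = Σ Eᵢ gᵢe^(−Eᵢ/kT) / Z = (0·3.0000 + 155·0.28656 + 292·0.041826) / 3.3284 = 17.0 meV.

17.0 meV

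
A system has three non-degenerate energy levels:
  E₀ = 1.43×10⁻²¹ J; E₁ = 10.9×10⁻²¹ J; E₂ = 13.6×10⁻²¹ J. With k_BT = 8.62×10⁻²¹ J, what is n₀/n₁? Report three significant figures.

3.00

n₀/n₁ = exp[−(E₀−E₁)/kT] = exp(−(-9.47 ×10⁻²¹ J)/(8.62 ×10⁻²¹ J)) = exp(1.0986) = 3.00.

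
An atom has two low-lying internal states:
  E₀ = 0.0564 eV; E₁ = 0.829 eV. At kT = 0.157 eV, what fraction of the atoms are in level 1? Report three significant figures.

Eᵢ/kT = 0.35924, 5.2803.
Z = Σ e^(−Eᵢ/kT) = e^(−0.35924) + e^(−5.2803) = 0.69821 + 0.0050909 = 0.70330.
P₁ = e^(−E₁/kT) / Z = 0.0050909/0.70330 = 0.00724.

0.00724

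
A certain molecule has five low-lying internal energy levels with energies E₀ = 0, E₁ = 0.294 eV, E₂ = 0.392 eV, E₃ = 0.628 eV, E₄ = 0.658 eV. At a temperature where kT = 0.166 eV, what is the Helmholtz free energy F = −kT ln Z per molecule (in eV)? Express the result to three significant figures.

Eᵢ/kT = 0, 1.7711, 2.3614, 3.7831, 3.9639.
Z = Σ e^(−Eᵢ/kT) = e^(−0) + e^(−1.7711) + e^(−2.3614) + e^(−3.7831) + e^(−3.9639) = 1.0000 + 0.17015 + 0.094288 + 0.022752 + 0.018989 = 1.3062.
F = −kT ln Z = −0.166 × ln(1.3062) = −0.166 × 0.26712 = -0.0443 eV.

-0.0443 eV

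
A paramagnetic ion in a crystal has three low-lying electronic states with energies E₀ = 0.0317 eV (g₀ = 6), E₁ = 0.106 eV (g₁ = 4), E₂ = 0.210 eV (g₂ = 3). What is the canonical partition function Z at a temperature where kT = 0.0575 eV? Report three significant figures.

Z = 4.17

Eᵢ/kT = 0.55130, 1.8435, 3.6522.
Z = Σ gᵢe^(−Eᵢ/kT) = 6·e^(−0.55130) + 4·e^(−1.8435) + 3·e^(−3.6522) = 3.4572 + 0.63305 + 0.077802 = 4.1681.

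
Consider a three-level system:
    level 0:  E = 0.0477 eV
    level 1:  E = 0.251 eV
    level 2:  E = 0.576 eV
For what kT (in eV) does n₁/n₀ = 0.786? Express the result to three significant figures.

n₁/n₀ = exp[−(E₁−E₀)/kT] = 0.786.
⇒ (E₁−E₀)/kT = ln(1/0.786) = ln(1.2723) = 0.24083.
kT = 0.2033 eV / 0.24083 = 0.844 eV.

0.844 eV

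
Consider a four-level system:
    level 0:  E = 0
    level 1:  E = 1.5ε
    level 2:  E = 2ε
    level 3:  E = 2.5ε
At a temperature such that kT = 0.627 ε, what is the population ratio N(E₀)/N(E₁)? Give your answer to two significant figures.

n₀/n₁ = exp[−(E₀−E₁)/kT] = exp(−(-1.5ε)/(0.627ε)) = exp(2.392) = 11.

11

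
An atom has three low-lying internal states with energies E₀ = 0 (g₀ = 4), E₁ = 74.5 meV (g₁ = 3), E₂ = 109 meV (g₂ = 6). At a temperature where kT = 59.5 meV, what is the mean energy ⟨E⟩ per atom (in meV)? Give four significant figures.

28.98 meV

Eᵢ/kT = 0, 1.25210, 1.83193.
Z = Σ gᵢe^(−Eᵢ/kT) = 4·e^(−0) + 3·e^(−1.25210) + 6·e^(−1.83193) = 4.00000 + 0.857711 + 0.960626 = 5.81834.
⟨E⟩ = Σ Eᵢ gᵢe^(−Eᵢ/kT) / Z = (0·4.00000 + 74.5·0.857711 + 109·0.960626) / 5.81834 = 28.98 meV.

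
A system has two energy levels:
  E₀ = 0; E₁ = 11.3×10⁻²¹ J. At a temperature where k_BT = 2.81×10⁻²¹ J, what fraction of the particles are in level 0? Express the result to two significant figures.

Eᵢ/kT = 0, 4.021.
Z = Σ e^(−Eᵢ/kT) = e^(−0) + e^(−4.021) = 1.000 + 0.01794 = 1.018.
P₀ = e^(−E₀/kT) / Z = 1.000/1.018 = 0.98.

0.98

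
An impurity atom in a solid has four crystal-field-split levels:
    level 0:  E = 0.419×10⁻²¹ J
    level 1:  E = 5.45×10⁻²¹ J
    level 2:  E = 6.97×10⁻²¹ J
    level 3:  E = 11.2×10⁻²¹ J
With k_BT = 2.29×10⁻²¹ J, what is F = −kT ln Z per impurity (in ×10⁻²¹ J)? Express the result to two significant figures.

0.045 ×10⁻²¹ J

Eᵢ/kT = 0.1830, 2.380, 3.044, 4.891.
Z = Σ e^(−Eᵢ/kT) = e^(−0.1830) + e^(−2.380) + e^(−3.044) + e^(−4.891) = 0.8328 + 0.09255 + 0.04764 + 0.007514 = 0.9805.
F = −kT ln Z = −2.29 × ln(0.9805) = −2.29 × -0.01969 = 0.045 ×10⁻²¹ J.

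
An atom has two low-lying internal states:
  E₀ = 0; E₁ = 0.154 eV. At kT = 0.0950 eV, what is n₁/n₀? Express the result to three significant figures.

0.198

n₁/n₀ = exp[−(E₁−E₀)/kT] = exp(−(0.154 eV)/(0.0950 eV)) = exp(-1.6211) = 0.198.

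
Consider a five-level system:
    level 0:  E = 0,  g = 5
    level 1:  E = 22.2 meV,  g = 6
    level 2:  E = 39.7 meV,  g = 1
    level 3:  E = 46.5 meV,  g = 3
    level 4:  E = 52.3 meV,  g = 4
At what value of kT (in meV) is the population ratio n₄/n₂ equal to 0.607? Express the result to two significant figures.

n₄/n₂ = (g₄/g₂) exp[−(E₄−E₂)/kT] = 0.607.
⇒ (E₄−E₂)/kT = ln((4/1)/0.607) = ln(6.590) = 1.886.
kT = 12.6 meV / 1.886 = 6.7 meV.

6.7 meV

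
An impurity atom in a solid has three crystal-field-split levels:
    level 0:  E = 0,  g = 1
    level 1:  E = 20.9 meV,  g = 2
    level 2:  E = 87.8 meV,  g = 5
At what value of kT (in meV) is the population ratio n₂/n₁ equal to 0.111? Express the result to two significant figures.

n₂/n₁ = (g₂/g₁) exp[−(E₂−E₁)/kT] = 0.111.
⇒ (E₂−E₁)/kT = ln((5/2)/0.111) = ln(22.52) = 3.114.
kT = 66.9 meV / 3.114 = 21 meV.

21 meV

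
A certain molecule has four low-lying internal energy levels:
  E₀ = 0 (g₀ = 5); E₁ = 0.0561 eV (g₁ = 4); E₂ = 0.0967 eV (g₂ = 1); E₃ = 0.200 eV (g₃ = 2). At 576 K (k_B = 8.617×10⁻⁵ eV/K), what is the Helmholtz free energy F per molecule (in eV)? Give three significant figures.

-0.0927 eV

k_BT = 8.617×10⁻⁵ × 576 K = 0.049634 eV.
Eᵢ/kT = 0, 1.1303, 1.9483, 4.0295.
Z = Σ gᵢe^(−Eᵢ/kT) = 5·e^(−0) + 4·e^(−1.1303) + 1·e^(−1.9483) + 2·e^(−4.0295) = 5.0000 + 1.2917 + 0.14252 + 0.035566 = 6.4698.
F = −kT ln Z = −0.049634 × ln(6.4698) = −0.049634 × 1.8671 = -0.0927 eV.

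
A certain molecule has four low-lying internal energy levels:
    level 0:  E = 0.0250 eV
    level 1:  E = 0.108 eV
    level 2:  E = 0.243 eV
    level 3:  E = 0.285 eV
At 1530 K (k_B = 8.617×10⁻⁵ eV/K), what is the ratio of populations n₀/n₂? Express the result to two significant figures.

5.2

k_BT = 8.617×10⁻⁵ × 1530 K = 0.1318 eV.
n₀/n₂ = exp[−(E₀−E₂)/kT] = exp(−(-0.2180 eV)/(0.1318 eV)) = exp(1.654) = 5.2.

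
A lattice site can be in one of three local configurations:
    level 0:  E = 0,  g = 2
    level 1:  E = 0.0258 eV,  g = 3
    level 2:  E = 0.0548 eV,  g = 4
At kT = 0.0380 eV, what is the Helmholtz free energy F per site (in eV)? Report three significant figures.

Eᵢ/kT = 0, 0.67895, 1.4421.
Z = Σ gᵢe^(−Eᵢ/kT) = 2·e^(−0) + 3·e^(−0.67895) + 4·e^(−1.4421) = 2.0000 + 1.5214 + 0.94572 = 4.4671.
F = −kT ln Z = −0.0380 × ln(4.4671) = −0.0380 × 1.4967 = -0.0569 eV.

-0.0569 eV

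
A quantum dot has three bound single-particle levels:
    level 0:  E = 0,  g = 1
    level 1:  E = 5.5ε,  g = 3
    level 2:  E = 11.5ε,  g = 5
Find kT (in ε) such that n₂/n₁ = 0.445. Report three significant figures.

4.54 ε

n₂/n₁ = (g₂/g₁) exp[−(E₂−E₁)/kT] = 0.445.
⇒ (E₂−E₁)/kT = ln((5/3)/0.445) = ln(3.7453) = 1.3205.
kT = 6.0ε / 1.3205 = 4.54 ε.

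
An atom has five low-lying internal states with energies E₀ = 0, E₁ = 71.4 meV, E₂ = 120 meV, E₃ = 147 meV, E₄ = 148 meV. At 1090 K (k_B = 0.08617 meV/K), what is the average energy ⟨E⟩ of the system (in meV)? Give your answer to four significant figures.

k_BT = 0.08617 × 1090 K = 93.9253 meV.
Eᵢ/kT = 0, 0.760179, 1.27761, 1.56507, 1.57572.
Z = Σ e^(−Eᵢ/kT) = e^(−0) + e^(−0.760179) + e^(−1.27761) + e^(−1.56507) + e^(−1.57572) = 1.00000 + 0.467583 + 0.278703 + 0.209073 + 0.206859 = 2.16222.
⟨E⟩ = Σ Eᵢ e^(−Eᵢ/kT) / Z = (0·1.00000 + 71.4·0.467583 + 120·0.278703 + 147·0.209073 + 148·0.206859) / 2.16222 = 59.28 meV.

59.28 meV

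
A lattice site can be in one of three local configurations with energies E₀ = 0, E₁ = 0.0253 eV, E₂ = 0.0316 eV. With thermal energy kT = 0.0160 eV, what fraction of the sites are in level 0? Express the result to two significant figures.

0.74

Eᵢ/kT = 0, 1.581, 1.975.
Z = Σ e^(−Eᵢ/kT) = e^(−0) + e^(−1.581) + e^(−1.975) = 1.000 + 0.2058 + 0.1388 = 1.345.
P₀ = e^(−E₀/kT) / Z = 1.000/1.345 = 0.74.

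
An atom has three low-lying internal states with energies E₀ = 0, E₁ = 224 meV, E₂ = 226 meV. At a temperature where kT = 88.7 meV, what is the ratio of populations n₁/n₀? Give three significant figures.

0.0800

n₁/n₀ = exp[−(E₁−E₀)/kT] = exp(−(224 meV)/(88.7 meV)) = exp(-2.5254) = 0.0800.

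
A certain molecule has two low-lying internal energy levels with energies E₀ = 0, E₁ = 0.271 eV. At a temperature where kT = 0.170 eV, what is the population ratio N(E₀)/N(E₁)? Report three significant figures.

4.92

n₀/n₁ = exp[−(E₀−E₁)/kT] = exp(−(-0.271 eV)/(0.170 eV)) = exp(1.5941) = 4.92.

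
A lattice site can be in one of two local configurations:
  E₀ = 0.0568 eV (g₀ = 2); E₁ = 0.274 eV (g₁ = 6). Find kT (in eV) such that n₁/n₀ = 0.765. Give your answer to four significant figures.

0.1589 eV

n₁/n₀ = (g₁/g₀) exp[−(E₁−E₀)/kT] = 0.765.
⇒ (E₁−E₀)/kT = ln((6/2)/0.765) = ln(3.92157) = 1.36649.
kT = 0.2172 eV / 1.36649 = 0.1589 eV.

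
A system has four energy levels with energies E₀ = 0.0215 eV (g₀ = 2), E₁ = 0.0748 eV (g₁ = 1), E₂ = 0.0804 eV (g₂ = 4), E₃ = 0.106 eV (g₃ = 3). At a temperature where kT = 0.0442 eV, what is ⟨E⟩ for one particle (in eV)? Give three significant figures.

0.0519 eV

Eᵢ/kT = 0.48643, 1.6923, 1.8190, 2.3982.
Z = Σ gᵢe^(−Eᵢ/kT) = 2·e^(−0.48643) + 1·e^(−1.6923) + 4·e^(−1.8190) + 3·e^(−2.3982) = 1.2296 + 0.18410 + 0.64875 + 0.27264 = 2.3351.
⟨E⟩ = Σ Eᵢ gᵢe^(−Eᵢ/kT) / Z = (0.0215·1.2296 + 0.0748·0.18410 + 0.0804·0.64875 + 0.106·0.27264) / 2.3351 = 0.0519 eV.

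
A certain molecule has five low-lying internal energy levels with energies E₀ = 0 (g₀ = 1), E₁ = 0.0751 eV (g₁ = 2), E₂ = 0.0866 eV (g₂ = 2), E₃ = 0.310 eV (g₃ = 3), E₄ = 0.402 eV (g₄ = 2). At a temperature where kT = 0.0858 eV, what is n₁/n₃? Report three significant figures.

n₁/n₃ = (g₁/g₃) exp[−(E₁−E₃)/kT] = (2/3) × exp(−(-0.2349 eV)/(0.0858 eV)) = (2/3) × exp(2.7378) = 10.3.

10.3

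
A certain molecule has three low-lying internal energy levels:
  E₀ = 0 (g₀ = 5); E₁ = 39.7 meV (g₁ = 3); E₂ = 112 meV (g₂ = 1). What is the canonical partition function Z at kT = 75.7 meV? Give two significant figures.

Z = 7.0

Eᵢ/kT = 0, 0.5244, 1.480.
Z = Σ gᵢe^(−Eᵢ/kT) = 5·e^(−0) + 3·e^(−0.5244) + 1·e^(−1.480) = 5.000 + 1.776 + 0.2276 = 7.004.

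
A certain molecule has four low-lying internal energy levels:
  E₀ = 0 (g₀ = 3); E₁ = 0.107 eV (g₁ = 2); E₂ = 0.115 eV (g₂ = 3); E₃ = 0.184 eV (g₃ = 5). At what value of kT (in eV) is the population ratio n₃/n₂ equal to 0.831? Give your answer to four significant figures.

n₃/n₂ = (g₃/g₂) exp[−(E₃−E₂)/kT] = 0.831.
⇒ (E₃−E₂)/kT = ln((5/3)/0.831) = ln(2.00562) = 0.695953.
kT = 0.069 eV / 0.695953 = 0.09914 eV.

0.09914 eV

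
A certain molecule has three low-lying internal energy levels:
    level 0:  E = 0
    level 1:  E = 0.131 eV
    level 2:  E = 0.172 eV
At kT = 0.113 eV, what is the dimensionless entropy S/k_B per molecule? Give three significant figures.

0.881

Eᵢ/kT = 0, 1.1593, 1.5221.
Z = Σ e^(−Eᵢ/kT) = e^(−0) + e^(−1.1593) + e^(−1.5221) = 1.0000 + 0.31371 + 0.21825 = 1.5320.
⟨E⟩ = Σ EᵢPᵢ = 0.051328 eV.
S/k_B = ln Z + ⟨E⟩/kT = ln(1.5320) + 0.051328/0.113 = 0.42657 + 0.45423 = 0.881.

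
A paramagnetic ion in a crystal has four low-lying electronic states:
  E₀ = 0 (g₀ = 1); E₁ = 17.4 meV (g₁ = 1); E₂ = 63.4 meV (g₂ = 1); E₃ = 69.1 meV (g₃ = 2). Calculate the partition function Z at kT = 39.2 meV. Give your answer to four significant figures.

Eᵢ/kT = 0, 0.443878, 1.61735, 1.76276.
Z = Σ gᵢe^(−Eᵢ/kT) = 1·e^(−0) + 1·e^(−0.443878) + 1·e^(−1.61735) + 2·e^(−1.76276) = 1.00000 + 0.641544 + 0.198424 + 0.343141 = 2.18311.

Z = 2.183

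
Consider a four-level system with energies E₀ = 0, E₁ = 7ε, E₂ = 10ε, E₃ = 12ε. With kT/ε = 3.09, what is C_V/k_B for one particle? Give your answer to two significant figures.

0.93

Eᵢ/kT = 0, 2.265, 3.236, 3.883.
Z = Σ e^(−Eᵢ/kT) = e^(−0) + e^(−2.265) + e^(−3.236) + e^(−3.883) = 1.000 + 0.1038 + 0.03932 + 0.02059 = 1.164.
⟨E⟩ = 1.174 ε, ⟨E²⟩ = 10.29 ε².
C_V/k_B = (⟨E²⟩ − ⟨E⟩²)/(kT)² = (10.29 − 1.378)/9.548 = 0.93.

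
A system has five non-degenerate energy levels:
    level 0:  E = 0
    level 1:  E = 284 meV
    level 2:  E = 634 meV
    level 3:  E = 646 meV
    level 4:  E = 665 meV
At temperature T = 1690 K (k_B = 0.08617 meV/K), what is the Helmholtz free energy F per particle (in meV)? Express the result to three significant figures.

-23.8 meV

k_BT = 0.08617 × 1690 K = 145.63 meV.
Eᵢ/kT = 0, 1.9501, 4.3535, 4.4359, 4.5664.
Z = Σ e^(−Eᵢ/kT) = e^(−0) + e^(−1.9501) + e^(−4.3535) + e^(−4.4359) + e^(−4.5664) = 1.0000 + 0.14226 + 0.012862 + 0.011844 + 0.010395 = 1.1774.
F = −kT ln Z = −145.63 × ln(1.1774) = −145.63 × 0.16331 = -23.8 meV.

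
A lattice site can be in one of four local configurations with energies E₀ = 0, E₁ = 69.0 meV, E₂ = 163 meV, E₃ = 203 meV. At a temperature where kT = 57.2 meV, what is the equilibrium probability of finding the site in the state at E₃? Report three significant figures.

Eᵢ/kT = 0, 1.2063, 2.8497, 3.5490.
Z = Σ e^(−Eᵢ/kT) = e^(−0) + e^(−1.2063) + e^(−2.8497) + e^(−3.5490) = 1.0000 + 0.29930 + 0.057862 + 0.028753 = 1.3859.
P₃ = e^(−E₃/kT) / Z = 0.028753/1.3859 = 0.0207.

0.0207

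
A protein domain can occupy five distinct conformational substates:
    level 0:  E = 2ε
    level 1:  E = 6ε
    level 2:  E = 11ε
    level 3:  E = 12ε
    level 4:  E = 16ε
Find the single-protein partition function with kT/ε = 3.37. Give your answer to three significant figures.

Z = 0.796

Eᵢ/kT = 0.59347, 1.7804, 3.2641, 3.5608, 4.7478.
Z = Σ e^(−Eᵢ/kT) = e^(−0.59347) + e^(−1.7804) + e^(−3.2641) + e^(−3.5608) + e^(−4.7478) = 0.55241 + 0.16857 + 0.038231 + 0.028416 + 0.0086707 = 0.79630.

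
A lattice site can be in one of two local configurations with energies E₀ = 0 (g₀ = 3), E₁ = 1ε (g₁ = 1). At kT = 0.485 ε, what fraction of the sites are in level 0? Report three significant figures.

0.959

Eᵢ/kT = 0, 2.0619.
Z = Σ gᵢe^(−Eᵢ/kT) = 3·e^(−0) + 1·e^(−2.0619) = 3.0000 + 0.12721 = 3.1272.
P₀ = g₀ e^(−E₀/kT) / Z = 3.0000/3.1272 = 0.959.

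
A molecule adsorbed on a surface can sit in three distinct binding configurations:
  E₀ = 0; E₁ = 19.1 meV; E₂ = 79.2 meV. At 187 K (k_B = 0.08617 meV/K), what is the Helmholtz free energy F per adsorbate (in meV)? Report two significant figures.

-4.4 meV

k_BT = 0.08617 × 187 K = 16.11 meV.
Eᵢ/kT = 0, 1.186, 4.916.
Z = Σ e^(−Eᵢ/kT) = e^(−0) + e^(−1.186) + e^(−4.916) = 1.000 + 0.3054 + 0.007328 = 1.313.
F = −kT ln Z = −16.11 × ln(1.313) = −16.11 × 0.2723 = -4.4 meV.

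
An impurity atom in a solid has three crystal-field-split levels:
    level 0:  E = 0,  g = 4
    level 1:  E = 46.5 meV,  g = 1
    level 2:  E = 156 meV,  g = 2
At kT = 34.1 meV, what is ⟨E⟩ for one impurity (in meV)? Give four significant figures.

Eᵢ/kT = 0, 1.36364, 4.57478.
Z = Σ gᵢe^(−Eᵢ/kT) = 4·e^(−0) + 1·e^(−1.36364) + 2·e^(−4.57478) = 4.00000 + 0.255728 + 0.0206171 = 4.27635.
⟨E⟩ = Σ Eᵢ gᵢe^(−Eᵢ/kT) / Z = (0·4.00000 + 46.5·0.255728 + 156·0.0206171) / 4.27635 = 3.533 meV.

3.533 meV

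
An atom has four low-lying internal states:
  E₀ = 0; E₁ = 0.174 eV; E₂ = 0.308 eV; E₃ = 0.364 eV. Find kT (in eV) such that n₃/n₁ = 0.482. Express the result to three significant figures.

n₃/n₁ = exp[−(E₃−E₁)/kT] = 0.482.
⇒ (E₃−E₁)/kT = ln(1/0.482) = ln(2.0747) = 0.72982.
kT = 0.190 eV / 0.72982 = 0.260 eV.

0.260 eV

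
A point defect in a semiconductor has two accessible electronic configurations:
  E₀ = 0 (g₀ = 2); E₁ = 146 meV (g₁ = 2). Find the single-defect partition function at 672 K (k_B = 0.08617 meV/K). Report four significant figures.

Z = 2.161

k_BT = 0.08617 × 672 K = 57.9062 meV.
Eᵢ/kT = 0, 2.52132.
Z = Σ gᵢe^(−Eᵢ/kT) = 2·e^(−0) + 2·e^(−2.52132) = 2.00000 + 0.160707 = 2.16071.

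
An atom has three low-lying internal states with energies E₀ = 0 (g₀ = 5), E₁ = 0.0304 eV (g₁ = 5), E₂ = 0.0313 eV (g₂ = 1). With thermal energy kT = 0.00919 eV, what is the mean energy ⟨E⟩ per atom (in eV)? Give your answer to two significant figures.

Eᵢ/kT = 0, 3.308, 3.406.
Z = Σ gᵢe^(−Eᵢ/kT) = 5·e^(−0) + 5·e^(−3.308) + 1·e^(−3.406) = 5.000 + 0.1829 + 0.03317 = 5.216.
⟨E⟩ = Σ Eᵢ gᵢe^(−Eᵢ/kT) / Z = (0·5.000 + 0.0304·0.1829 + 0.0313·0.03317) / 5.216 = 0.0013 eV.

0.0013 eV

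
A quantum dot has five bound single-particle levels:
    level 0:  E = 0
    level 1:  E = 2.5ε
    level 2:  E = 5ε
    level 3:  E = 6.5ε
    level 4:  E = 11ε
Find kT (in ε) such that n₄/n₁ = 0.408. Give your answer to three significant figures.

9.48 ε

n₄/n₁ = exp[−(E₄−E₁)/kT] = 0.408.
⇒ (E₄−E₁)/kT = ln(1/0.408) = ln(2.4510) = 0.89650.
kT = 8.5ε / 0.89650 = 9.48 ε.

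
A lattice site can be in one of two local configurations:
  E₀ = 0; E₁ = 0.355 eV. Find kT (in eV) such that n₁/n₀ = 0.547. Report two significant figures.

n₁/n₀ = exp[−(E₁−E₀)/kT] = 0.547.
⇒ (E₁−E₀)/kT = ln(1/0.547) = ln(1.828) = 0.6032.
kT = 0.355 eV / 0.6032 = 0.59 eV.

0.59 eV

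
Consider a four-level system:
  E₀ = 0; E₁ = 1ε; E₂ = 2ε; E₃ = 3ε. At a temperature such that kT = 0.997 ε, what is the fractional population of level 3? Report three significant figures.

Eᵢ/kT = 0, 1.0030, 2.0060, 3.0090.
Z = Σ e^(−Eᵢ/kT) = e^(−0) + e^(−1.0030) + e^(−2.0060) + e^(−3.0090) = 1.0000 + 0.36678 + 0.13453 + 0.049341 = 1.5507.
P₃ = e^(−E₃/kT) / Z = 0.049341/1.5507 = 0.0318.

0.0318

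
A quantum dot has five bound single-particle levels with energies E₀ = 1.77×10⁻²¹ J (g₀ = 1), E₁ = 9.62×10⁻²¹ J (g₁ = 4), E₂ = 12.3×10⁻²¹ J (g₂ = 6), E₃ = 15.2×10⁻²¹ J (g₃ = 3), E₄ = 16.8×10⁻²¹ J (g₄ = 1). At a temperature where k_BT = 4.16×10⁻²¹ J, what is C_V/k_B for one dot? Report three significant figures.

1.44

Eᵢ/kT = 0.42548, 2.3125, 2.9567, 3.6538, 4.0385.
Z = Σ gᵢe^(−Eᵢ/kT) = 1·e^(−0.42548) + 4·e^(−2.3125) + 6·e^(−2.9567) + 3·e^(−3.6538) + 1·e^(−4.0385) = 0.65346 + 0.39605 + 0.31194 + 0.077678 + 0.017624 = 1.4568.
⟨E⟩ = 7.0568, ⟨E²⟩ = 74.694.
C_V/k_B = (⟨E²⟩ − ⟨E⟩²)/(kT)² = (74.694 − 49.798)/17.306 = 1.44.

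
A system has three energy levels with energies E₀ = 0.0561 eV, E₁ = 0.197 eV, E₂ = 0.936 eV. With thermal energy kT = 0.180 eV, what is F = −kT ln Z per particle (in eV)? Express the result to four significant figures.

Eᵢ/kT = 0.311667, 1.09444, 5.20000.
Z = Σ e^(−Eᵢ/kT) = e^(−0.311667) + e^(−1.09444) + e^(−5.20000) = 0.732225 + 0.334727 + 0.00551656 = 1.07247.
F = −kT ln Z = −0.180 × ln(1.07247) = −0.180 × 0.0699644 = -0.01259 eV.

-0.01259 eV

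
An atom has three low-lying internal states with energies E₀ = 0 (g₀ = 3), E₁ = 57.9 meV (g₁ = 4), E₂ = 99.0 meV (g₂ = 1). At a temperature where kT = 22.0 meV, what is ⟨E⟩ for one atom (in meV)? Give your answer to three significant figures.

5.38 meV

Eᵢ/kT = 0, 2.6318, 4.5000.
Z = Σ gᵢe^(−Eᵢ/kT) = 3·e^(−0) + 4·e^(−2.6318) + 1·e^(−4.5000) = 3.0000 + 0.28780 + 0.011109 = 3.2989.
⟨E⟩ = Σ Eᵢ gᵢe^(−Eᵢ/kT) / Z = (0·3.0000 + 57.9·0.28780 + 99.0·0.011109) / 3.2989 = 5.38 meV.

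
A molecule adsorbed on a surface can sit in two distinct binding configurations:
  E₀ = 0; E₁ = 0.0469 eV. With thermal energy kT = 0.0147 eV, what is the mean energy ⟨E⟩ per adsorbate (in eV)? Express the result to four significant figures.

0.001854 eV

Eᵢ/kT = 0, 3.19048.
Z = Σ e^(−Eᵢ/kT) = e^(−0) + e^(−3.19048) = 1.00000 + 0.0411521 = 1.04115.
⟨E⟩ = Σ Eᵢ e^(−Eᵢ/kT) / Z = (0·1.00000 + 0.0469·0.0411521) / 1.04115 = 0.001854 eV.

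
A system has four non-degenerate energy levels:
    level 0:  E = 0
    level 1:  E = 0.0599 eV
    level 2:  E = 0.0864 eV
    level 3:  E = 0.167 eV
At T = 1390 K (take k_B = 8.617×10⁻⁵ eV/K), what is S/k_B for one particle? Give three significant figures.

1.28

k_BT = 8.617×10⁻⁵ × 1390 K = 0.11978 eV.
Eᵢ/kT = 0, 0.50008, 0.72132, 1.3942.
Z = Σ e^(−Eᵢ/kT) = e^(−0) + e^(−0.50008) + e^(−0.72132) + e^(−1.3942) = 1.0000 + 0.60648 + 0.48611 + 0.24803 = 2.3406.
⟨E⟩ = Σ EᵢPᵢ = 0.051162 eV.
S/k_B = ln Z + ⟨E⟩/kT = ln(2.3406) + 0.051162/0.11978 = 0.85041 + 0.42713 = 1.28.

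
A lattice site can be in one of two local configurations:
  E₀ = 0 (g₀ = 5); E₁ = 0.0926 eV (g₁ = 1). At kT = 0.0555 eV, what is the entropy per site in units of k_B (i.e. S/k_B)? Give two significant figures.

Eᵢ/kT = 0, 1.668.
Z = Σ gᵢe^(−Eᵢ/kT) = 5·e^(−0) + 1·e^(−1.668) = 5.000 + 0.1886 = 5.189.
⟨E⟩ = Σ EᵢPᵢ = 0.003366 eV.
S/k_B = ln Z + ⟨E⟩/kT = ln(5.189) + 0.003366/0.0555 = 1.647 + 0.06065 = 1.7.

1.7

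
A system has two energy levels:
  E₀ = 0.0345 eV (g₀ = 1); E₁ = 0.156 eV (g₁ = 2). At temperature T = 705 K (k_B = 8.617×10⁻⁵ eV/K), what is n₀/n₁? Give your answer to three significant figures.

k_BT = 8.617×10⁻⁵ × 705 K = 0.060750 eV.
n₀/n₁ = (g₀/g₁) exp[−(E₀−E₁)/kT] = (1/2) × exp(−(-0.1215 eV)/(0.060750 eV)) = (1/2) × exp(2.0000) = 3.69.

3.69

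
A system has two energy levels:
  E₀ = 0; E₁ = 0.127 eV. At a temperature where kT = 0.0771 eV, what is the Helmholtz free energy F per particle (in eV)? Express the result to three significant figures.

-0.0136 eV

Eᵢ/kT = 0, 1.6472.
Z = Σ e^(−Eᵢ/kT) = e^(−0) + e^(−1.6472) = 1.0000 + 0.19259 = 1.1926.
F = −kT ln Z = −0.0771 × ln(1.1926) = −0.0771 × 0.17614 = -0.0136 eV.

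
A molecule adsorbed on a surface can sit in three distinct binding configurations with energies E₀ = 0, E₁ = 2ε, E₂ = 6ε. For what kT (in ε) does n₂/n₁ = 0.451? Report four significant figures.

n₂/n₁ = exp[−(E₂−E₁)/kT] = 0.451.
⇒ (E₂−E₁)/kT = ln(1/0.451) = ln(2.21729) = 0.796286.
kT = 4ε / 0.796286 = 5.023 ε.

5.023 ε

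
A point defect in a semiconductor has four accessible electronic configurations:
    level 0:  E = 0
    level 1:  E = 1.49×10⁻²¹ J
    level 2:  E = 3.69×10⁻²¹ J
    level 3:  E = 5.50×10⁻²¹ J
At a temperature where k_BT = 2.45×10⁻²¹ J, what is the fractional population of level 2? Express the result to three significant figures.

0.118

Eᵢ/kT = 0, 0.60816, 1.5061, 2.2449.
Z = Σ e^(−Eᵢ/kT) = e^(−0) + e^(−0.60816) + e^(−1.5061) + e^(−2.2449) = 1.0000 + 0.54435 + 0.22177 + 0.10594 = 1.8721.
P₂ = e^(−E₂/kT) / Z = 0.22177/1.8721 = 0.118.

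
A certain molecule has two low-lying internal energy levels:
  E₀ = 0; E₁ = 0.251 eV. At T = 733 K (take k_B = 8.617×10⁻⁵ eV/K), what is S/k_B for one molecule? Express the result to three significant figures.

0.0920

k_BT = 8.617×10⁻⁵ × 733 K = 0.063163 eV.
Eᵢ/kT = 0, 3.9738.
Z = Σ e^(−Eᵢ/kT) = e^(−0) + e^(−3.9738) = 1.0000 + 0.018802 = 1.0188.
⟨E⟩ = Σ EᵢPᵢ = 0.0046322 eV.
S/k_B = ln Z + ⟨E⟩/kT = ln(1.0188) + 0.0046322/0.063163 = 0.018625 + 0.073337 = 0.0920.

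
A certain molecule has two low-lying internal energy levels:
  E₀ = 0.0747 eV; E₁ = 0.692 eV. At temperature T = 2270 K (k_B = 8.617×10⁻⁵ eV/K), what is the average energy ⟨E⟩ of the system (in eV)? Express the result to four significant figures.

k_BT = 8.617×10⁻⁵ × 2270 K = 0.195606 eV.
Eᵢ/kT = 0.381890, 3.53772.
Z = Σ e^(−Eᵢ/kT) = e^(−0.381890) + e^(−3.53772) = 0.682570 + 0.0290796 = 0.711650.
⟨E⟩ = Σ Eᵢ e^(−Eᵢ/kT) / Z = (0.0747·0.682570 + 0.692·0.0290796) / 0.711650 = 0.09992 eV.

0.09992 eV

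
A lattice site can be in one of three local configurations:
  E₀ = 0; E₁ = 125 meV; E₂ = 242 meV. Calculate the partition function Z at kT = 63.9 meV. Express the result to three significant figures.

Eᵢ/kT = 0, 1.9562, 3.7872.
Z = Σ e^(−Eᵢ/kT) = e^(−0) + e^(−1.9562) + e^(−3.7872) = 1.0000 + 0.14139 + 0.022659 = 1.1640.

Z = 1.16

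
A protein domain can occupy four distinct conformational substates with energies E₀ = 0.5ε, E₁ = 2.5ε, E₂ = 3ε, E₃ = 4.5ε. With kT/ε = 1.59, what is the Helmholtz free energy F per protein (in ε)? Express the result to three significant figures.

Eᵢ/kT = 0.31447, 1.5723, 1.8868, 2.8302.
Z = Σ e^(−Eᵢ/kT) = e^(−0.31447) + e^(−1.5723) + e^(−1.8868) + e^(−2.8302) = 0.73018 + 0.20757 + 0.15156 + 0.059001 = 1.1483.
F = −kT ln Z = −1.59 × ln(1.1483) = −1.59 × 0.13828 = -0.220 ε.

-0.220 ε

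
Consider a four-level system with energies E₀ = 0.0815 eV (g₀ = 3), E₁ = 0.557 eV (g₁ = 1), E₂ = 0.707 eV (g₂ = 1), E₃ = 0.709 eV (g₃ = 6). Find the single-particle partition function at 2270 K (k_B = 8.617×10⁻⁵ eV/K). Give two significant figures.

Z = 2.2

k_BT = 8.617×10⁻⁵ × 2270 K = 0.1956 eV.
Eᵢ/kT = 0.4167, 2.848, 3.615, 3.625.
Z = Σ gᵢe^(−Eᵢ/kT) = 3·e^(−0.4167) + 1·e^(−2.848) + 1·e^(−3.615) + 6·e^(−3.625) = 1.978 + 0.05796 + 0.02692 + 0.1599 = 2.223.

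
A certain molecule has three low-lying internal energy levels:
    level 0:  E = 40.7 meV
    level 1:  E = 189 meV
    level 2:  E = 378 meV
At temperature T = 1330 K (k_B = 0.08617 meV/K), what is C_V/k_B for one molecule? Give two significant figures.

k_BT = 0.08617 × 1330 K = 114.6 meV.
Eᵢ/kT = 0.3551, 1.649, 3.298.
Z = Σ e^(−Eᵢ/kT) = e^(−0.3551) + e^(−1.649) + e^(−3.298) = 0.7011 + 0.1922 + 0.03696 = 0.9303.
⟨E⟩ = 84.74 meV, ⟨E²⟩ = 14300 meV².
C_V/k_B = (⟨E²⟩ − ⟨E⟩²)/(kT)² = (14300 − 7181)/13130 = 0.54.

0.54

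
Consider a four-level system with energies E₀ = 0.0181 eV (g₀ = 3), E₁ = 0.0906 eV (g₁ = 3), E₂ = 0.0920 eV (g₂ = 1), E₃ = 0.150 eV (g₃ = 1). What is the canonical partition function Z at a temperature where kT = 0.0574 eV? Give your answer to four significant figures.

Eᵢ/kT = 0.315331, 1.57840, 1.60279, 2.61324.
Z = Σ gᵢe^(−Eᵢ/kT) = 3·e^(−0.315331) + 3·e^(−1.57840) + 1·e^(−1.60279) + 1·e^(−2.61324) = 2.18864 + 0.618915 + 0.201334 + 0.0732967 = 3.08219.

Z = 3.082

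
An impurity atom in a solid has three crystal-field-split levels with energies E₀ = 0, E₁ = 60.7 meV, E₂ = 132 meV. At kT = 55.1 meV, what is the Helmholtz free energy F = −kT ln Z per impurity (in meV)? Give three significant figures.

-19.5 meV

Eᵢ/kT = 0, 1.1016, 2.3956.
Z = Σ e^(−Eᵢ/kT) = e^(−0) + e^(−1.1016) + e^(−2.3956) = 1.0000 + 0.33234 + 0.091118 = 1.4235.
F = −kT ln Z = −55.1 × ln(1.4235) = −55.1 × 0.35312 = -19.5 meV.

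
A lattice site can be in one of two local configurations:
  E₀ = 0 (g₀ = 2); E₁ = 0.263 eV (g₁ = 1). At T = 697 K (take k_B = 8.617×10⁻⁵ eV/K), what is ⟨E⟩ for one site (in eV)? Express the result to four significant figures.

k_BT = 8.617×10⁻⁵ × 697 K = 0.0600605 eV.
Eᵢ/kT = 0, 4.37892.
Z = Σ gᵢe^(−Eᵢ/kT) = 2·e^(−0) + 1·e^(−4.37892) = 2.00000 + 0.0125389 = 2.01254.
⟨E⟩ = Σ Eᵢ gᵢe^(−Eᵢ/kT) / Z = (0·2.00000 + 0.263·0.0125389) / 2.01254 = 0.001639 eV.

0.001639 eV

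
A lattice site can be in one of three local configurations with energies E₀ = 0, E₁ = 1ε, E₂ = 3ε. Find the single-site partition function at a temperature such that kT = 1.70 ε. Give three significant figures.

Eᵢ/kT = 0, 0.58824, 1.7647.
Z = Σ e^(−Eᵢ/kT) = e^(−0) + e^(−0.58824) + e^(−1.7647) = 1.0000 + 0.55530 + 0.17124 = 1.7265.

Z = 1.73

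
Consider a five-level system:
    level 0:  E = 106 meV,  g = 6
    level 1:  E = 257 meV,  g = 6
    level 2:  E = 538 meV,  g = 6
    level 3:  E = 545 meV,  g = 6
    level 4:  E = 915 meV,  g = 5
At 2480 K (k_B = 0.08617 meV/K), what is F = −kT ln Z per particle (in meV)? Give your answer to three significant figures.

k_BT = 0.08617 × 2480 K = 213.70 meV.
Eᵢ/kT = 0.49602, 1.2026, 2.5175, 2.5503, 4.2817.
Z = Σ gᵢe^(−Eᵢ/kT) = 6·e^(−0.49602) + 6·e^(−1.2026) + 6·e^(−2.5175) + 6·e^(−2.5503) + 5·e^(−4.2817) = 3.6537 + 1.8025 + 0.48397 + 0.46835 + 0.069096 = 6.4776.
F = −kT ln Z = −213.70 × ln(6.4776) = −213.70 × 1.8684 = -399 meV.

-399 meV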